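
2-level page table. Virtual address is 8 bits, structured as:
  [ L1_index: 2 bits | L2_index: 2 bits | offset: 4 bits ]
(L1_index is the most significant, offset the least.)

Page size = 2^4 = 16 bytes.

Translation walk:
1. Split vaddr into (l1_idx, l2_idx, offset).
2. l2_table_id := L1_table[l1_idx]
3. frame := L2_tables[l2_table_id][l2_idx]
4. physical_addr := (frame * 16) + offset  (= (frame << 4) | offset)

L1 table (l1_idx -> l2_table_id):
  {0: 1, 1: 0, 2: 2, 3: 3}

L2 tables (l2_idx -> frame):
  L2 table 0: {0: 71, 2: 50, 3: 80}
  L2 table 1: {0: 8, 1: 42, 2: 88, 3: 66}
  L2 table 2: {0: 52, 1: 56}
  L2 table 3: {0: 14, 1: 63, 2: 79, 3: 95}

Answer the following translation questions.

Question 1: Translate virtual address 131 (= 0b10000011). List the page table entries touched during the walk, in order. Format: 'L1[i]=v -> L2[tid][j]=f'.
vaddr = 131 = 0b10000011
Split: l1_idx=2, l2_idx=0, offset=3

Answer: L1[2]=2 -> L2[2][0]=52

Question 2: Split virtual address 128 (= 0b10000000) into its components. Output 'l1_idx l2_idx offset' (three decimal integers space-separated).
Answer: 2 0 0

Derivation:
vaddr = 128 = 0b10000000
  top 2 bits -> l1_idx = 2
  next 2 bits -> l2_idx = 0
  bottom 4 bits -> offset = 0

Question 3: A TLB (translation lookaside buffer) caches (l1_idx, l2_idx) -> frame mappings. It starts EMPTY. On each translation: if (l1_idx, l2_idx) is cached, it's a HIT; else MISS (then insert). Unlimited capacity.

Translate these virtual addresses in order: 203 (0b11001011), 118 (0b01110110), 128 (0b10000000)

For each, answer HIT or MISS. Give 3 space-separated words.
vaddr=203: (3,0) not in TLB -> MISS, insert
vaddr=118: (1,3) not in TLB -> MISS, insert
vaddr=128: (2,0) not in TLB -> MISS, insert

Answer: MISS MISS MISS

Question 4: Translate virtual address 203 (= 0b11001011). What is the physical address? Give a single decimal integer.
Answer: 235

Derivation:
vaddr = 203 = 0b11001011
Split: l1_idx=3, l2_idx=0, offset=11
L1[3] = 3
L2[3][0] = 14
paddr = 14 * 16 + 11 = 235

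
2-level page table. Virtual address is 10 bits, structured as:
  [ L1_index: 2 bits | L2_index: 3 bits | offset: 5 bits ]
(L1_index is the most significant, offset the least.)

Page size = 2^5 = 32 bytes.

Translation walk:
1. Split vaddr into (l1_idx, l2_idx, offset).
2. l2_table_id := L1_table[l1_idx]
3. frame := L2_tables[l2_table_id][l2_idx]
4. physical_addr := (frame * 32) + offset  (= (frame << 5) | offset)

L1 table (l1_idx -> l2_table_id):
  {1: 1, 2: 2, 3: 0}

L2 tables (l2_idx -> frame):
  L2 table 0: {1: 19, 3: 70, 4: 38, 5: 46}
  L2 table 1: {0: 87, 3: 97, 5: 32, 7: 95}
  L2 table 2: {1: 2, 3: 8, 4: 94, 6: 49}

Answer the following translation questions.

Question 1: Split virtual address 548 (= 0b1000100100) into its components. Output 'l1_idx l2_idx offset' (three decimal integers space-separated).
vaddr = 548 = 0b1000100100
  top 2 bits -> l1_idx = 2
  next 3 bits -> l2_idx = 1
  bottom 5 bits -> offset = 4

Answer: 2 1 4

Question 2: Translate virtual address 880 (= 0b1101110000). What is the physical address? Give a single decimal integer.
Answer: 2256

Derivation:
vaddr = 880 = 0b1101110000
Split: l1_idx=3, l2_idx=3, offset=16
L1[3] = 0
L2[0][3] = 70
paddr = 70 * 32 + 16 = 2256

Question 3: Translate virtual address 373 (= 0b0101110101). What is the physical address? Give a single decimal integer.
vaddr = 373 = 0b0101110101
Split: l1_idx=1, l2_idx=3, offset=21
L1[1] = 1
L2[1][3] = 97
paddr = 97 * 32 + 21 = 3125

Answer: 3125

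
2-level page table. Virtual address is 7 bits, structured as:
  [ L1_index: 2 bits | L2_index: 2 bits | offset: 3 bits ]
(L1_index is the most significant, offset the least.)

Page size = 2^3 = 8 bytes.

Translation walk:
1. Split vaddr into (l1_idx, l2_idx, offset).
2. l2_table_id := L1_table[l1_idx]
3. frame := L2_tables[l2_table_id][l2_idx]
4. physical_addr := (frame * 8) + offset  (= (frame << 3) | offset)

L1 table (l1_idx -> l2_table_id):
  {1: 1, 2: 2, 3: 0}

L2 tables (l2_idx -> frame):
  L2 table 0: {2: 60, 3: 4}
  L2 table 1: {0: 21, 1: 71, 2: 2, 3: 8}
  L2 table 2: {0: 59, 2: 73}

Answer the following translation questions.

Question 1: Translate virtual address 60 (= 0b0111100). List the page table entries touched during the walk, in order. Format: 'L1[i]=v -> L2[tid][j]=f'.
Answer: L1[1]=1 -> L2[1][3]=8

Derivation:
vaddr = 60 = 0b0111100
Split: l1_idx=1, l2_idx=3, offset=4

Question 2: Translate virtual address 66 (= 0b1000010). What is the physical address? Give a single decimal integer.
Answer: 474

Derivation:
vaddr = 66 = 0b1000010
Split: l1_idx=2, l2_idx=0, offset=2
L1[2] = 2
L2[2][0] = 59
paddr = 59 * 8 + 2 = 474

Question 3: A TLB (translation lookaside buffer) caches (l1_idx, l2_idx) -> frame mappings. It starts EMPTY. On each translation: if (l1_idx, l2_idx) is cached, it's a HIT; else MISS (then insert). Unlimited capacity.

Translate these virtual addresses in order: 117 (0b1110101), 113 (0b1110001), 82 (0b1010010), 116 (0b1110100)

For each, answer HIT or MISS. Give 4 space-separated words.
Answer: MISS HIT MISS HIT

Derivation:
vaddr=117: (3,2) not in TLB -> MISS, insert
vaddr=113: (3,2) in TLB -> HIT
vaddr=82: (2,2) not in TLB -> MISS, insert
vaddr=116: (3,2) in TLB -> HIT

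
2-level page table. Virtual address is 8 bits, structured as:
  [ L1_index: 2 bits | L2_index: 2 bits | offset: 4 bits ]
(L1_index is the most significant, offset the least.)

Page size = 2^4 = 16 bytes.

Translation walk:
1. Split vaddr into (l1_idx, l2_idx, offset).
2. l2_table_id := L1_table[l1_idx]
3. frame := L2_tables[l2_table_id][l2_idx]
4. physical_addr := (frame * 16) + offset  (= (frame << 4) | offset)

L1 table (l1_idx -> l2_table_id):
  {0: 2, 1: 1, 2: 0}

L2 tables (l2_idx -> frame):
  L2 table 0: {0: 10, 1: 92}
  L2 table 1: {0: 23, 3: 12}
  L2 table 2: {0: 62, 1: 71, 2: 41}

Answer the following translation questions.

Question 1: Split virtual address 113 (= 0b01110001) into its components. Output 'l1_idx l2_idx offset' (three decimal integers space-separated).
Answer: 1 3 1

Derivation:
vaddr = 113 = 0b01110001
  top 2 bits -> l1_idx = 1
  next 2 bits -> l2_idx = 3
  bottom 4 bits -> offset = 1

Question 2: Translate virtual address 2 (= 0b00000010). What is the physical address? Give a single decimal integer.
vaddr = 2 = 0b00000010
Split: l1_idx=0, l2_idx=0, offset=2
L1[0] = 2
L2[2][0] = 62
paddr = 62 * 16 + 2 = 994

Answer: 994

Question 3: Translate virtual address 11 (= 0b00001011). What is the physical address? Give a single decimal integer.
vaddr = 11 = 0b00001011
Split: l1_idx=0, l2_idx=0, offset=11
L1[0] = 2
L2[2][0] = 62
paddr = 62 * 16 + 11 = 1003

Answer: 1003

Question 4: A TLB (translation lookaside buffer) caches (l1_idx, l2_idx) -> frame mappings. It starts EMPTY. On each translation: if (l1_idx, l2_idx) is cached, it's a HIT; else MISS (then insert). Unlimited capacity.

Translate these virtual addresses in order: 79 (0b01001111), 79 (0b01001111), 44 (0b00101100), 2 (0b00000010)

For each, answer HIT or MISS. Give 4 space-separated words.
Answer: MISS HIT MISS MISS

Derivation:
vaddr=79: (1,0) not in TLB -> MISS, insert
vaddr=79: (1,0) in TLB -> HIT
vaddr=44: (0,2) not in TLB -> MISS, insert
vaddr=2: (0,0) not in TLB -> MISS, insert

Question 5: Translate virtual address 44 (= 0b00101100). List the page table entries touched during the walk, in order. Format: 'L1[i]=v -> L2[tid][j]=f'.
Answer: L1[0]=2 -> L2[2][2]=41

Derivation:
vaddr = 44 = 0b00101100
Split: l1_idx=0, l2_idx=2, offset=12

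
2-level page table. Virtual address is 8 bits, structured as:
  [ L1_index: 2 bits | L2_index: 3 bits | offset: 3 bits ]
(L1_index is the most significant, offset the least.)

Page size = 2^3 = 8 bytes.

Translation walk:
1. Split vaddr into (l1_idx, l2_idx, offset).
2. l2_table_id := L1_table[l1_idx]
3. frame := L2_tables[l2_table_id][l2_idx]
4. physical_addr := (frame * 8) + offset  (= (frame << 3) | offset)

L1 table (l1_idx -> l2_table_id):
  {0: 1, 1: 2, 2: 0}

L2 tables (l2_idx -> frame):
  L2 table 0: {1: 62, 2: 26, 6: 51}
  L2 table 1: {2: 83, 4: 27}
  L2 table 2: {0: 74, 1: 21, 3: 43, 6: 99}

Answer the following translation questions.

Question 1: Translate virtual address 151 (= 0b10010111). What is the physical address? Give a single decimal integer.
Answer: 215

Derivation:
vaddr = 151 = 0b10010111
Split: l1_idx=2, l2_idx=2, offset=7
L1[2] = 0
L2[0][2] = 26
paddr = 26 * 8 + 7 = 215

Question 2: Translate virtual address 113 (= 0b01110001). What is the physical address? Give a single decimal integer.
Answer: 793

Derivation:
vaddr = 113 = 0b01110001
Split: l1_idx=1, l2_idx=6, offset=1
L1[1] = 2
L2[2][6] = 99
paddr = 99 * 8 + 1 = 793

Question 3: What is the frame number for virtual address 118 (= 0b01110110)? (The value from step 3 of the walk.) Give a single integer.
Answer: 99

Derivation:
vaddr = 118: l1_idx=1, l2_idx=6
L1[1] = 2; L2[2][6] = 99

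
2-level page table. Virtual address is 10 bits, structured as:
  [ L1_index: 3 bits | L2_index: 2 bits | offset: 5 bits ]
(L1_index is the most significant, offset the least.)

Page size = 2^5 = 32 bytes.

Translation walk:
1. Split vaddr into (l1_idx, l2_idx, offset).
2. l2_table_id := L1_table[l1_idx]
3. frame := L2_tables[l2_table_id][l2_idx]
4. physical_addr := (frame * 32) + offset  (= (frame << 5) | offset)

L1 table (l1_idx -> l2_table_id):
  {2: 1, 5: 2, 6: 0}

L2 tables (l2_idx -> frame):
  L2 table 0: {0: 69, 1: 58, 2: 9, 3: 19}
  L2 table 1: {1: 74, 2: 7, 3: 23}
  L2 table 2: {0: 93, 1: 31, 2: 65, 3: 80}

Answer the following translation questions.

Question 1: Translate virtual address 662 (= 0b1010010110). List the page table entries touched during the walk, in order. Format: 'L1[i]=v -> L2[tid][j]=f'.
vaddr = 662 = 0b1010010110
Split: l1_idx=5, l2_idx=0, offset=22

Answer: L1[5]=2 -> L2[2][0]=93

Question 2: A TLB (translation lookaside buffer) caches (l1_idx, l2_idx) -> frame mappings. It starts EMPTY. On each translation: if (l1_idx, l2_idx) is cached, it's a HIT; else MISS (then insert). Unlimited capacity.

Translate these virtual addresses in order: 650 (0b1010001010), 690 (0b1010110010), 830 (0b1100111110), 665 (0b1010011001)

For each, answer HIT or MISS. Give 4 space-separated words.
vaddr=650: (5,0) not in TLB -> MISS, insert
vaddr=690: (5,1) not in TLB -> MISS, insert
vaddr=830: (6,1) not in TLB -> MISS, insert
vaddr=665: (5,0) in TLB -> HIT

Answer: MISS MISS MISS HIT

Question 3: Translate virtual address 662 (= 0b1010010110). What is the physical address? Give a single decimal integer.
vaddr = 662 = 0b1010010110
Split: l1_idx=5, l2_idx=0, offset=22
L1[5] = 2
L2[2][0] = 93
paddr = 93 * 32 + 22 = 2998

Answer: 2998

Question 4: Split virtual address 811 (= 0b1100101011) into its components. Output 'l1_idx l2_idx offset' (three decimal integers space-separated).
vaddr = 811 = 0b1100101011
  top 3 bits -> l1_idx = 6
  next 2 bits -> l2_idx = 1
  bottom 5 bits -> offset = 11

Answer: 6 1 11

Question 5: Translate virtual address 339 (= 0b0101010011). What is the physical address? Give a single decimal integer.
vaddr = 339 = 0b0101010011
Split: l1_idx=2, l2_idx=2, offset=19
L1[2] = 1
L2[1][2] = 7
paddr = 7 * 32 + 19 = 243

Answer: 243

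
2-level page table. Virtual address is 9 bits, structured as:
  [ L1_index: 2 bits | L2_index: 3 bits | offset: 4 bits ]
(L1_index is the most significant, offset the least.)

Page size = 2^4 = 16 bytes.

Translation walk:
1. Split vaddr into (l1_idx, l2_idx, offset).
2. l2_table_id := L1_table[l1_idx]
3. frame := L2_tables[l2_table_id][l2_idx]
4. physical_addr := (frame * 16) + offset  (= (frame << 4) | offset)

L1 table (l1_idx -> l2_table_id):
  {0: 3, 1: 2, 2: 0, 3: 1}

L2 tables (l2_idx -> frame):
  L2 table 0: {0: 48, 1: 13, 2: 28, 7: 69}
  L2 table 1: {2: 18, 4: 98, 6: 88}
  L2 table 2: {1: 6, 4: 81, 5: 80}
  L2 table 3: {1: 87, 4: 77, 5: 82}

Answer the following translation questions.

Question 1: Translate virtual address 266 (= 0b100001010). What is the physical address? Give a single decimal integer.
vaddr = 266 = 0b100001010
Split: l1_idx=2, l2_idx=0, offset=10
L1[2] = 0
L2[0][0] = 48
paddr = 48 * 16 + 10 = 778

Answer: 778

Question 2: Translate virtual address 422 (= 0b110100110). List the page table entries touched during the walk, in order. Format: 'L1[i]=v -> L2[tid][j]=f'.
vaddr = 422 = 0b110100110
Split: l1_idx=3, l2_idx=2, offset=6

Answer: L1[3]=1 -> L2[1][2]=18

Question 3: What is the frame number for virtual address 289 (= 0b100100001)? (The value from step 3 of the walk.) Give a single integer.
Answer: 28

Derivation:
vaddr = 289: l1_idx=2, l2_idx=2
L1[2] = 0; L2[0][2] = 28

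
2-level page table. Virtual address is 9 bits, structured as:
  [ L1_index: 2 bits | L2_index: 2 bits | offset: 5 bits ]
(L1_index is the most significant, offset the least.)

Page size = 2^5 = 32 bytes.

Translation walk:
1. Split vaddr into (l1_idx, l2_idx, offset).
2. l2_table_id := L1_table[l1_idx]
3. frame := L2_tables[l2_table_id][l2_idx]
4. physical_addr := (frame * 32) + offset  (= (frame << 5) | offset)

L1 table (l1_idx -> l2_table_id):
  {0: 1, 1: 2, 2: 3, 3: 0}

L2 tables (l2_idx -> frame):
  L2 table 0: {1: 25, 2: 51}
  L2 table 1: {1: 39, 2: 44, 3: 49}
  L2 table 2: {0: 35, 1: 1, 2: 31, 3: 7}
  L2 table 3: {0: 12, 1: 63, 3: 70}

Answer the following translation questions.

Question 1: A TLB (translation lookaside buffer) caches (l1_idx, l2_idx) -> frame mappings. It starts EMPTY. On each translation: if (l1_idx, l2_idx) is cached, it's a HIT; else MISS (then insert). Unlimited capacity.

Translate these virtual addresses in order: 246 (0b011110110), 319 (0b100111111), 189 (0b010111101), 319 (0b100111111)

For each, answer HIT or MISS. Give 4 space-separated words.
vaddr=246: (1,3) not in TLB -> MISS, insert
vaddr=319: (2,1) not in TLB -> MISS, insert
vaddr=189: (1,1) not in TLB -> MISS, insert
vaddr=319: (2,1) in TLB -> HIT

Answer: MISS MISS MISS HIT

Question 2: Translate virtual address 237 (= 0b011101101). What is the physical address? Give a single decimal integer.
Answer: 237

Derivation:
vaddr = 237 = 0b011101101
Split: l1_idx=1, l2_idx=3, offset=13
L1[1] = 2
L2[2][3] = 7
paddr = 7 * 32 + 13 = 237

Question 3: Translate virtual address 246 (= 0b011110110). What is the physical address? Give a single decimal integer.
Answer: 246

Derivation:
vaddr = 246 = 0b011110110
Split: l1_idx=1, l2_idx=3, offset=22
L1[1] = 2
L2[2][3] = 7
paddr = 7 * 32 + 22 = 246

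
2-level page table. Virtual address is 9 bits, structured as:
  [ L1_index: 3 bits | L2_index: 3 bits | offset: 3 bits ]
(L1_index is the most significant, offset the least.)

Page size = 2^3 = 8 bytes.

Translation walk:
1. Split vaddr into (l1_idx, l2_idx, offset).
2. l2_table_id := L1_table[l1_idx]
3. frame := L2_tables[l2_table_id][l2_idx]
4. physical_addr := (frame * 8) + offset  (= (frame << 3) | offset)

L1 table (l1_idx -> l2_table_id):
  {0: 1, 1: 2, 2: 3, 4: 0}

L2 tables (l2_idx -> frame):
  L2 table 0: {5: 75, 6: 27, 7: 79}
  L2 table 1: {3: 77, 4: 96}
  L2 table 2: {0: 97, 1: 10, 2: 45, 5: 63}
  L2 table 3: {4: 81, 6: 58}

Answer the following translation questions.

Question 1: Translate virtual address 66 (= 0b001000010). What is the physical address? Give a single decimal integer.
Answer: 778

Derivation:
vaddr = 66 = 0b001000010
Split: l1_idx=1, l2_idx=0, offset=2
L1[1] = 2
L2[2][0] = 97
paddr = 97 * 8 + 2 = 778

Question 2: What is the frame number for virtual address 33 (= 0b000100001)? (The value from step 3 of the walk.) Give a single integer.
Answer: 96

Derivation:
vaddr = 33: l1_idx=0, l2_idx=4
L1[0] = 1; L2[1][4] = 96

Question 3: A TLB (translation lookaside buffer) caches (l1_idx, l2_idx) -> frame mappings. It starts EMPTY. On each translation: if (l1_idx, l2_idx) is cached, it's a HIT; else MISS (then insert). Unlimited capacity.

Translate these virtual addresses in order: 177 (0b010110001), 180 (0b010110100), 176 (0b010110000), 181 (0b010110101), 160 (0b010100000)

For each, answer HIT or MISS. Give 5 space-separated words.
vaddr=177: (2,6) not in TLB -> MISS, insert
vaddr=180: (2,6) in TLB -> HIT
vaddr=176: (2,6) in TLB -> HIT
vaddr=181: (2,6) in TLB -> HIT
vaddr=160: (2,4) not in TLB -> MISS, insert

Answer: MISS HIT HIT HIT MISS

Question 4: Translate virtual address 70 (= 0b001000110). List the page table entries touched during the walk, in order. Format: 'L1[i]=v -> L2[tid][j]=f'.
vaddr = 70 = 0b001000110
Split: l1_idx=1, l2_idx=0, offset=6

Answer: L1[1]=2 -> L2[2][0]=97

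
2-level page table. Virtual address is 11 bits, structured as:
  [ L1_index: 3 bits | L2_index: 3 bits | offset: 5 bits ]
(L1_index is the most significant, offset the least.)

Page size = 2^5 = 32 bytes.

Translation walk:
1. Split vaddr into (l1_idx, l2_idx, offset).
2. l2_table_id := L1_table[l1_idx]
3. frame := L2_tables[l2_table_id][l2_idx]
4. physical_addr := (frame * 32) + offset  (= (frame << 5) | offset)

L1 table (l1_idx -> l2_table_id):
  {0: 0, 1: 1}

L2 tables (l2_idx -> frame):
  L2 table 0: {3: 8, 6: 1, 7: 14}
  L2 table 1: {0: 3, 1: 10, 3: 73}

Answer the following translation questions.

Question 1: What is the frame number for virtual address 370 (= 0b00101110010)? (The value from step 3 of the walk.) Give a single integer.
Answer: 73

Derivation:
vaddr = 370: l1_idx=1, l2_idx=3
L1[1] = 1; L2[1][3] = 73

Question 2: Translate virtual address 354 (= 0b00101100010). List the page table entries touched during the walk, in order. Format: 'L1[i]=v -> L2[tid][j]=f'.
Answer: L1[1]=1 -> L2[1][3]=73

Derivation:
vaddr = 354 = 0b00101100010
Split: l1_idx=1, l2_idx=3, offset=2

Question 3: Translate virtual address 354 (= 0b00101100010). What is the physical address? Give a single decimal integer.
vaddr = 354 = 0b00101100010
Split: l1_idx=1, l2_idx=3, offset=2
L1[1] = 1
L2[1][3] = 73
paddr = 73 * 32 + 2 = 2338

Answer: 2338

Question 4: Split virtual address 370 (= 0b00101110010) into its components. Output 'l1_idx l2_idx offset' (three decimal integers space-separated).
Answer: 1 3 18

Derivation:
vaddr = 370 = 0b00101110010
  top 3 bits -> l1_idx = 1
  next 3 bits -> l2_idx = 3
  bottom 5 bits -> offset = 18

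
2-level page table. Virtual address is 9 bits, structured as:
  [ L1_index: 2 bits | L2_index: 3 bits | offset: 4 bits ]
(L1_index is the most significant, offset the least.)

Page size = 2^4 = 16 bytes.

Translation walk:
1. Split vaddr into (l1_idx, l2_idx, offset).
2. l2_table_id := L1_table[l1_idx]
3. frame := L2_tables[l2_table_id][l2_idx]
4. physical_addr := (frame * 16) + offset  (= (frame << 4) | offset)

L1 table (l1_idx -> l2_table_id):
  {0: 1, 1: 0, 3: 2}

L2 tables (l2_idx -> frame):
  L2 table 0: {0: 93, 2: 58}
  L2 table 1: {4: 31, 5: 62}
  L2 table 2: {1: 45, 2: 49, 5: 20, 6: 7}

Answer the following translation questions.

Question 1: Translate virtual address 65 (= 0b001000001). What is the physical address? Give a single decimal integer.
vaddr = 65 = 0b001000001
Split: l1_idx=0, l2_idx=4, offset=1
L1[0] = 1
L2[1][4] = 31
paddr = 31 * 16 + 1 = 497

Answer: 497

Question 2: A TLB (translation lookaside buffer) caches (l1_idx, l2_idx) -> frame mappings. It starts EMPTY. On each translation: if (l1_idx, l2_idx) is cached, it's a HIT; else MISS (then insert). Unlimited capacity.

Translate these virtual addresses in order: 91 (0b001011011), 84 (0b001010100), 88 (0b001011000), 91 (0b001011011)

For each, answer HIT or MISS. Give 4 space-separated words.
vaddr=91: (0,5) not in TLB -> MISS, insert
vaddr=84: (0,5) in TLB -> HIT
vaddr=88: (0,5) in TLB -> HIT
vaddr=91: (0,5) in TLB -> HIT

Answer: MISS HIT HIT HIT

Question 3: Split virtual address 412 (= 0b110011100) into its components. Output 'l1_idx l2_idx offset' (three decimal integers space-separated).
vaddr = 412 = 0b110011100
  top 2 bits -> l1_idx = 3
  next 3 bits -> l2_idx = 1
  bottom 4 bits -> offset = 12

Answer: 3 1 12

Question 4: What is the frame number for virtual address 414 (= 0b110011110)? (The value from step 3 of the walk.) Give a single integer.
Answer: 45

Derivation:
vaddr = 414: l1_idx=3, l2_idx=1
L1[3] = 2; L2[2][1] = 45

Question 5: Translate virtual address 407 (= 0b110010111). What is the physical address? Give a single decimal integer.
Answer: 727

Derivation:
vaddr = 407 = 0b110010111
Split: l1_idx=3, l2_idx=1, offset=7
L1[3] = 2
L2[2][1] = 45
paddr = 45 * 16 + 7 = 727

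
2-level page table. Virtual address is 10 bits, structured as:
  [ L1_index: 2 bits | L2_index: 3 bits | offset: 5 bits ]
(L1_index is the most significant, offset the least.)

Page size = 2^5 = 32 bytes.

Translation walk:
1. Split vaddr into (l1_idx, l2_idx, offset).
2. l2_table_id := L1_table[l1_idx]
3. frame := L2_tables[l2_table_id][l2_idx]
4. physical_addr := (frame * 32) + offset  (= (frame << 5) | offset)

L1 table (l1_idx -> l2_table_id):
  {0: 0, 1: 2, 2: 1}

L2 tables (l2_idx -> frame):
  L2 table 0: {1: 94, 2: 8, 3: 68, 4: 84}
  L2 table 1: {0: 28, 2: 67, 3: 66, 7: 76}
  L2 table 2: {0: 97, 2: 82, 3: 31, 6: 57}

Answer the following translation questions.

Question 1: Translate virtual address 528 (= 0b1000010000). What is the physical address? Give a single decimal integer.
Answer: 912

Derivation:
vaddr = 528 = 0b1000010000
Split: l1_idx=2, l2_idx=0, offset=16
L1[2] = 1
L2[1][0] = 28
paddr = 28 * 32 + 16 = 912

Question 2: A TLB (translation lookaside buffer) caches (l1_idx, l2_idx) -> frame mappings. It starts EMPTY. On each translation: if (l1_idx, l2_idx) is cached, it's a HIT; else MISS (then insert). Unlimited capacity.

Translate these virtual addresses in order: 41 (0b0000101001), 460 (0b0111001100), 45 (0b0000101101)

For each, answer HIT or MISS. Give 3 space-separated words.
Answer: MISS MISS HIT

Derivation:
vaddr=41: (0,1) not in TLB -> MISS, insert
vaddr=460: (1,6) not in TLB -> MISS, insert
vaddr=45: (0,1) in TLB -> HIT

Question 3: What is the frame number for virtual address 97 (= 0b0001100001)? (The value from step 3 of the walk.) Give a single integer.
vaddr = 97: l1_idx=0, l2_idx=3
L1[0] = 0; L2[0][3] = 68

Answer: 68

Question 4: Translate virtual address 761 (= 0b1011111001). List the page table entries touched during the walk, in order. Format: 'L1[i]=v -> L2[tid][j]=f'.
Answer: L1[2]=1 -> L2[1][7]=76

Derivation:
vaddr = 761 = 0b1011111001
Split: l1_idx=2, l2_idx=7, offset=25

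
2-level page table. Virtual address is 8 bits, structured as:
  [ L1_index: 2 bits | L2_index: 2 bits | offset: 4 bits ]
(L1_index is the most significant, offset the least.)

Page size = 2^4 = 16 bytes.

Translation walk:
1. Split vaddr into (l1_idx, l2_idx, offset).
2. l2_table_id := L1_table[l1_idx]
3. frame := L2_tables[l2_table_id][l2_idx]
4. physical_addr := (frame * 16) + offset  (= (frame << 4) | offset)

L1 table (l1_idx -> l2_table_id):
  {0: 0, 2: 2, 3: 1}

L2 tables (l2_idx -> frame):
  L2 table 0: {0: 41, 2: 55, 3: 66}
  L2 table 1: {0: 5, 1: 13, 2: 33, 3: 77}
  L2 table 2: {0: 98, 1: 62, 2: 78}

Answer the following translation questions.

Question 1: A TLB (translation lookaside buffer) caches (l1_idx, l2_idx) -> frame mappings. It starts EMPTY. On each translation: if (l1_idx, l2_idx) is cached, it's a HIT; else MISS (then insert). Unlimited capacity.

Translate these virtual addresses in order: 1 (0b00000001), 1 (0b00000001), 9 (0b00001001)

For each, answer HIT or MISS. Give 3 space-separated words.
vaddr=1: (0,0) not in TLB -> MISS, insert
vaddr=1: (0,0) in TLB -> HIT
vaddr=9: (0,0) in TLB -> HIT

Answer: MISS HIT HIT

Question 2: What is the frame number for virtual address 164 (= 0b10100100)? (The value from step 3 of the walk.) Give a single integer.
Answer: 78

Derivation:
vaddr = 164: l1_idx=2, l2_idx=2
L1[2] = 2; L2[2][2] = 78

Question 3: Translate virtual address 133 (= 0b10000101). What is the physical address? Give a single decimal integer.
vaddr = 133 = 0b10000101
Split: l1_idx=2, l2_idx=0, offset=5
L1[2] = 2
L2[2][0] = 98
paddr = 98 * 16 + 5 = 1573

Answer: 1573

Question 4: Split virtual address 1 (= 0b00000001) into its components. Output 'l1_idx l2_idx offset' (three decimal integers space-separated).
Answer: 0 0 1

Derivation:
vaddr = 1 = 0b00000001
  top 2 bits -> l1_idx = 0
  next 2 bits -> l2_idx = 0
  bottom 4 bits -> offset = 1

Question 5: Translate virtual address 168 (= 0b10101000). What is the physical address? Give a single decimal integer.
vaddr = 168 = 0b10101000
Split: l1_idx=2, l2_idx=2, offset=8
L1[2] = 2
L2[2][2] = 78
paddr = 78 * 16 + 8 = 1256

Answer: 1256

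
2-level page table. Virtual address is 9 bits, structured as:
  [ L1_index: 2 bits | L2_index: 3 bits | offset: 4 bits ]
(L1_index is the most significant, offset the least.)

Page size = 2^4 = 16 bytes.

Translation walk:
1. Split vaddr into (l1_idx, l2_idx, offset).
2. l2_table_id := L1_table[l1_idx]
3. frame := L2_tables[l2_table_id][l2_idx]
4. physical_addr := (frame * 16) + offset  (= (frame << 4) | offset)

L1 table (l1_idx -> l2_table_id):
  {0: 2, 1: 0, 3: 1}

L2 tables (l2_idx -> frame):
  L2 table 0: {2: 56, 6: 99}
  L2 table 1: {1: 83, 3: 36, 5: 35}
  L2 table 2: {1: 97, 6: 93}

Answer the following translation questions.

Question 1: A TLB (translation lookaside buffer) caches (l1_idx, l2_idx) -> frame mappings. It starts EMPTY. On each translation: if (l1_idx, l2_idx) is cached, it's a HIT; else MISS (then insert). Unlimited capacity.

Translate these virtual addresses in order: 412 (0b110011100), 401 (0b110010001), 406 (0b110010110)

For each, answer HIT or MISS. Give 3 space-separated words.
Answer: MISS HIT HIT

Derivation:
vaddr=412: (3,1) not in TLB -> MISS, insert
vaddr=401: (3,1) in TLB -> HIT
vaddr=406: (3,1) in TLB -> HIT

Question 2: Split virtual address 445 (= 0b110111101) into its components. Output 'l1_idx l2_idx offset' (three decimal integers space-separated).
Answer: 3 3 13

Derivation:
vaddr = 445 = 0b110111101
  top 2 bits -> l1_idx = 3
  next 3 bits -> l2_idx = 3
  bottom 4 bits -> offset = 13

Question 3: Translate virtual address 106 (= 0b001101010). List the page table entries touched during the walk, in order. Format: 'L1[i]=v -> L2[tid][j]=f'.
vaddr = 106 = 0b001101010
Split: l1_idx=0, l2_idx=6, offset=10

Answer: L1[0]=2 -> L2[2][6]=93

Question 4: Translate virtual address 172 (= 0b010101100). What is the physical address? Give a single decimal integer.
vaddr = 172 = 0b010101100
Split: l1_idx=1, l2_idx=2, offset=12
L1[1] = 0
L2[0][2] = 56
paddr = 56 * 16 + 12 = 908

Answer: 908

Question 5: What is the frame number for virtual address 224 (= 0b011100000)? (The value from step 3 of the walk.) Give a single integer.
Answer: 99

Derivation:
vaddr = 224: l1_idx=1, l2_idx=6
L1[1] = 0; L2[0][6] = 99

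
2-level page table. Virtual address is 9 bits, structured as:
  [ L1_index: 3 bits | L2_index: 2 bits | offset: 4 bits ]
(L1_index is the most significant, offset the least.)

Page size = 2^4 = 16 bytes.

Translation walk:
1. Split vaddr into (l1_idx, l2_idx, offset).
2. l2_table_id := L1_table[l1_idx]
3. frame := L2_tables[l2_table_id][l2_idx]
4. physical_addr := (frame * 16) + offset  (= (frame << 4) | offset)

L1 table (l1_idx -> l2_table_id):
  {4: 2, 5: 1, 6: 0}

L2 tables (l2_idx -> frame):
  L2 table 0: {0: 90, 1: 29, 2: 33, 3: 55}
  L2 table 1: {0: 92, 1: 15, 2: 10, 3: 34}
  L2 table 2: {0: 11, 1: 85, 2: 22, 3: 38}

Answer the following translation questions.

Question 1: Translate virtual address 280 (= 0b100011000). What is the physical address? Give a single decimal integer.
Answer: 1368

Derivation:
vaddr = 280 = 0b100011000
Split: l1_idx=4, l2_idx=1, offset=8
L1[4] = 2
L2[2][1] = 85
paddr = 85 * 16 + 8 = 1368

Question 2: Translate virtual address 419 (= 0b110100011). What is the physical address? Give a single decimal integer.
Answer: 531

Derivation:
vaddr = 419 = 0b110100011
Split: l1_idx=6, l2_idx=2, offset=3
L1[6] = 0
L2[0][2] = 33
paddr = 33 * 16 + 3 = 531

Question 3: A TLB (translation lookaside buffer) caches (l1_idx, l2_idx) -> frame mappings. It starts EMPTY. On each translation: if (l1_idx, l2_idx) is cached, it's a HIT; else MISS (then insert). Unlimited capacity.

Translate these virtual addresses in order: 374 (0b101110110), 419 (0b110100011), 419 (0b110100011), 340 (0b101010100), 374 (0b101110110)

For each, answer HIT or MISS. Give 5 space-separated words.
vaddr=374: (5,3) not in TLB -> MISS, insert
vaddr=419: (6,2) not in TLB -> MISS, insert
vaddr=419: (6,2) in TLB -> HIT
vaddr=340: (5,1) not in TLB -> MISS, insert
vaddr=374: (5,3) in TLB -> HIT

Answer: MISS MISS HIT MISS HIT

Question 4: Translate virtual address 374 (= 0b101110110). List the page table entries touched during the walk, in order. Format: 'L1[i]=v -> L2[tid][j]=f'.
vaddr = 374 = 0b101110110
Split: l1_idx=5, l2_idx=3, offset=6

Answer: L1[5]=1 -> L2[1][3]=34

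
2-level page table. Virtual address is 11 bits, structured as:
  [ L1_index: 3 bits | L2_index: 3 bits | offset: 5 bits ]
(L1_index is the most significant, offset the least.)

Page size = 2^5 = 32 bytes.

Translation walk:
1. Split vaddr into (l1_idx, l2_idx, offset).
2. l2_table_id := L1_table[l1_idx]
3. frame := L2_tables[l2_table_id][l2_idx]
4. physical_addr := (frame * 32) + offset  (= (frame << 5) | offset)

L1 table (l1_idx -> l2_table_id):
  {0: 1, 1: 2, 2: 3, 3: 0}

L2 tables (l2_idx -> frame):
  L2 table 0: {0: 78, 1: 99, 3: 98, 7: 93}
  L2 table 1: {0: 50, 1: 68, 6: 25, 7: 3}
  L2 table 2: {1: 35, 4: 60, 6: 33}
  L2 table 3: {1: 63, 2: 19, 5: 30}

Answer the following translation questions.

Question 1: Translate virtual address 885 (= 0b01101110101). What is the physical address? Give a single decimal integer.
vaddr = 885 = 0b01101110101
Split: l1_idx=3, l2_idx=3, offset=21
L1[3] = 0
L2[0][3] = 98
paddr = 98 * 32 + 21 = 3157

Answer: 3157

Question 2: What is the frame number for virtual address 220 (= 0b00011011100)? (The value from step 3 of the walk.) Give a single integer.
Answer: 25

Derivation:
vaddr = 220: l1_idx=0, l2_idx=6
L1[0] = 1; L2[1][6] = 25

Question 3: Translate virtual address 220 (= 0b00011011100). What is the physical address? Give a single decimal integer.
Answer: 828

Derivation:
vaddr = 220 = 0b00011011100
Split: l1_idx=0, l2_idx=6, offset=28
L1[0] = 1
L2[1][6] = 25
paddr = 25 * 32 + 28 = 828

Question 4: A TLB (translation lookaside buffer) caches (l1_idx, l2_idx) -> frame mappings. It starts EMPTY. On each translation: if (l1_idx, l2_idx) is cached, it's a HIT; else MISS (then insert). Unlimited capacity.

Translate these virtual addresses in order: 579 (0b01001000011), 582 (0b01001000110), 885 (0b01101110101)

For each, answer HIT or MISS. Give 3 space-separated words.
Answer: MISS HIT MISS

Derivation:
vaddr=579: (2,2) not in TLB -> MISS, insert
vaddr=582: (2,2) in TLB -> HIT
vaddr=885: (3,3) not in TLB -> MISS, insert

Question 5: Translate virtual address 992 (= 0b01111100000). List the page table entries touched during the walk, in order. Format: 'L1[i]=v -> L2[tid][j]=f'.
vaddr = 992 = 0b01111100000
Split: l1_idx=3, l2_idx=7, offset=0

Answer: L1[3]=0 -> L2[0][7]=93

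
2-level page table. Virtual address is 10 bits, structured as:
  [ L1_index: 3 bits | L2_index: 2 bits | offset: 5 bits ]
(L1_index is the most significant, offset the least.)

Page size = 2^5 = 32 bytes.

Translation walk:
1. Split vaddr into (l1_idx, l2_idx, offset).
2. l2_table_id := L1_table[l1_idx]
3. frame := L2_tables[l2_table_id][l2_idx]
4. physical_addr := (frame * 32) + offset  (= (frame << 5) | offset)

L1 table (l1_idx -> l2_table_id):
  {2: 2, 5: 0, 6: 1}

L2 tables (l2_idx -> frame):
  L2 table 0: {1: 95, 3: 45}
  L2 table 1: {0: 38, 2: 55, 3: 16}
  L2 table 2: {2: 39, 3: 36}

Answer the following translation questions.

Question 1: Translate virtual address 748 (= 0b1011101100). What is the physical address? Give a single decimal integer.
Answer: 1452

Derivation:
vaddr = 748 = 0b1011101100
Split: l1_idx=5, l2_idx=3, offset=12
L1[5] = 0
L2[0][3] = 45
paddr = 45 * 32 + 12 = 1452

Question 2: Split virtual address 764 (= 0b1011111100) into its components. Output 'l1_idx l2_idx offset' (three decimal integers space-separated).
Answer: 5 3 28

Derivation:
vaddr = 764 = 0b1011111100
  top 3 bits -> l1_idx = 5
  next 2 bits -> l2_idx = 3
  bottom 5 bits -> offset = 28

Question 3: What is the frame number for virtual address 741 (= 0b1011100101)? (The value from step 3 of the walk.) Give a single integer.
vaddr = 741: l1_idx=5, l2_idx=3
L1[5] = 0; L2[0][3] = 45

Answer: 45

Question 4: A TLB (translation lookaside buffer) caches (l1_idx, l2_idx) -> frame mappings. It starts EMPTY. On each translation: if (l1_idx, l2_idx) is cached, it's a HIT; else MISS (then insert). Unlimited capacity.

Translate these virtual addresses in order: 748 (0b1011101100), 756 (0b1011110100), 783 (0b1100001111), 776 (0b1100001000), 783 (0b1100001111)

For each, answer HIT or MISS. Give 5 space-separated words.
vaddr=748: (5,3) not in TLB -> MISS, insert
vaddr=756: (5,3) in TLB -> HIT
vaddr=783: (6,0) not in TLB -> MISS, insert
vaddr=776: (6,0) in TLB -> HIT
vaddr=783: (6,0) in TLB -> HIT

Answer: MISS HIT MISS HIT HIT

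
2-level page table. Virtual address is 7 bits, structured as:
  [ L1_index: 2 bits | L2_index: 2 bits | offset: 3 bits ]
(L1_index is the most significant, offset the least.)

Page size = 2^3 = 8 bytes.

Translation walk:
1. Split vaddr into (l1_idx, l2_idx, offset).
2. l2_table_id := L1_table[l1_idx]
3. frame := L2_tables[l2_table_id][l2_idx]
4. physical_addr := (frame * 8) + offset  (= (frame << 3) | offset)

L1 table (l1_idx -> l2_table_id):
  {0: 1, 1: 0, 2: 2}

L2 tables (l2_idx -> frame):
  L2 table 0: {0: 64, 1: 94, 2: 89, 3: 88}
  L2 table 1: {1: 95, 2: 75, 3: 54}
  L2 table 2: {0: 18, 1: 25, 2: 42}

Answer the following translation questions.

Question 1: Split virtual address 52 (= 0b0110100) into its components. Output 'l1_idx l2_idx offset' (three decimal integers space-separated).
Answer: 1 2 4

Derivation:
vaddr = 52 = 0b0110100
  top 2 bits -> l1_idx = 1
  next 2 bits -> l2_idx = 2
  bottom 3 bits -> offset = 4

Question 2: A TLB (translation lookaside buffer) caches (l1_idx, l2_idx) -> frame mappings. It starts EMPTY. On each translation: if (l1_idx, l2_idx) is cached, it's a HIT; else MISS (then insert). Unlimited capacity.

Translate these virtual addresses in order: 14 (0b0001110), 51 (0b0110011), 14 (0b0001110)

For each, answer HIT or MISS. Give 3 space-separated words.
vaddr=14: (0,1) not in TLB -> MISS, insert
vaddr=51: (1,2) not in TLB -> MISS, insert
vaddr=14: (0,1) in TLB -> HIT

Answer: MISS MISS HIT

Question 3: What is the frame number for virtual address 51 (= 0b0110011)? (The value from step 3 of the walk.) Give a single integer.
vaddr = 51: l1_idx=1, l2_idx=2
L1[1] = 0; L2[0][2] = 89

Answer: 89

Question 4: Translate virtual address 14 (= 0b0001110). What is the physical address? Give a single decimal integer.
Answer: 766

Derivation:
vaddr = 14 = 0b0001110
Split: l1_idx=0, l2_idx=1, offset=6
L1[0] = 1
L2[1][1] = 95
paddr = 95 * 8 + 6 = 766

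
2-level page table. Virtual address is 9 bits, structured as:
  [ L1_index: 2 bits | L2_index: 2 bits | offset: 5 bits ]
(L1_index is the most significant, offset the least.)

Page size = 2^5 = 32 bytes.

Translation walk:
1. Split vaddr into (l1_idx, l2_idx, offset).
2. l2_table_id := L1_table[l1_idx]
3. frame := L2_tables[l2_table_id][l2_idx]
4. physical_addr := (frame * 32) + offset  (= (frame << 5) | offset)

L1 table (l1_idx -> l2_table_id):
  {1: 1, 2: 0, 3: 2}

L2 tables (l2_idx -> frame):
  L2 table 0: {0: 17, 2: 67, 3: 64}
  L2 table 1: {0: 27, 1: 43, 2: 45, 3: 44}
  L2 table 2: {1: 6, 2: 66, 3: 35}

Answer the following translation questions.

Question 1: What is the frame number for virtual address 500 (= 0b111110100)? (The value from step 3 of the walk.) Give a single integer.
vaddr = 500: l1_idx=3, l2_idx=3
L1[3] = 2; L2[2][3] = 35

Answer: 35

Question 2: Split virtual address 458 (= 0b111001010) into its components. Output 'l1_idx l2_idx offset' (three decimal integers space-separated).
Answer: 3 2 10

Derivation:
vaddr = 458 = 0b111001010
  top 2 bits -> l1_idx = 3
  next 2 bits -> l2_idx = 2
  bottom 5 bits -> offset = 10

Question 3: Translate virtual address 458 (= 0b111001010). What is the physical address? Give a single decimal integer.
vaddr = 458 = 0b111001010
Split: l1_idx=3, l2_idx=2, offset=10
L1[3] = 2
L2[2][2] = 66
paddr = 66 * 32 + 10 = 2122

Answer: 2122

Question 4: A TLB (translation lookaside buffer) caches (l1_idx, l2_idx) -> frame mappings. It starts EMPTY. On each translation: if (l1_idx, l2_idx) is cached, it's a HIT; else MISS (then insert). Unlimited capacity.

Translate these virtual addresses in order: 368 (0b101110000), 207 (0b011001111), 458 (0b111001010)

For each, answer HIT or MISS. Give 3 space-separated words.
Answer: MISS MISS MISS

Derivation:
vaddr=368: (2,3) not in TLB -> MISS, insert
vaddr=207: (1,2) not in TLB -> MISS, insert
vaddr=458: (3,2) not in TLB -> MISS, insert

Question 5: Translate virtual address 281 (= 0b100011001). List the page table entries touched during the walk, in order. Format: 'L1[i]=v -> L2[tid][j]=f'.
vaddr = 281 = 0b100011001
Split: l1_idx=2, l2_idx=0, offset=25

Answer: L1[2]=0 -> L2[0][0]=17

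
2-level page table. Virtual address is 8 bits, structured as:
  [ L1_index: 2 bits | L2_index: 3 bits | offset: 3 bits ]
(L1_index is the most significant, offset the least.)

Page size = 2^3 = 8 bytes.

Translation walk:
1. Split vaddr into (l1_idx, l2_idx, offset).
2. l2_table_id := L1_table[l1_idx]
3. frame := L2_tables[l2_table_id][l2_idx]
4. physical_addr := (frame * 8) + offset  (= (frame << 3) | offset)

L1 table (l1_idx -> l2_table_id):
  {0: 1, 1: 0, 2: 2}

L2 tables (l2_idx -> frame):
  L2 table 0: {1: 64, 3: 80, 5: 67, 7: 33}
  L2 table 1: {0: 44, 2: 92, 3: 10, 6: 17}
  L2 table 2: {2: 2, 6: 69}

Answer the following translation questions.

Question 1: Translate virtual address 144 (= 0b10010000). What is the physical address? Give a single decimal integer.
vaddr = 144 = 0b10010000
Split: l1_idx=2, l2_idx=2, offset=0
L1[2] = 2
L2[2][2] = 2
paddr = 2 * 8 + 0 = 16

Answer: 16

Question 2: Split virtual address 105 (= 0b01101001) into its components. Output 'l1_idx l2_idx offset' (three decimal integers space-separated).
Answer: 1 5 1

Derivation:
vaddr = 105 = 0b01101001
  top 2 bits -> l1_idx = 1
  next 3 bits -> l2_idx = 5
  bottom 3 bits -> offset = 1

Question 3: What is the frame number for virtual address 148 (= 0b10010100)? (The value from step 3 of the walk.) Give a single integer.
vaddr = 148: l1_idx=2, l2_idx=2
L1[2] = 2; L2[2][2] = 2

Answer: 2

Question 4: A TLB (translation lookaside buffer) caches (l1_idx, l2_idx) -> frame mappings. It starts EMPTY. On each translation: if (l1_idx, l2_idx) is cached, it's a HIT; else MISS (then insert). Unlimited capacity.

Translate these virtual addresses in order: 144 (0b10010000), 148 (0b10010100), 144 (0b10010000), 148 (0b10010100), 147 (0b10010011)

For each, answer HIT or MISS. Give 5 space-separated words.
vaddr=144: (2,2) not in TLB -> MISS, insert
vaddr=148: (2,2) in TLB -> HIT
vaddr=144: (2,2) in TLB -> HIT
vaddr=148: (2,2) in TLB -> HIT
vaddr=147: (2,2) in TLB -> HIT

Answer: MISS HIT HIT HIT HIT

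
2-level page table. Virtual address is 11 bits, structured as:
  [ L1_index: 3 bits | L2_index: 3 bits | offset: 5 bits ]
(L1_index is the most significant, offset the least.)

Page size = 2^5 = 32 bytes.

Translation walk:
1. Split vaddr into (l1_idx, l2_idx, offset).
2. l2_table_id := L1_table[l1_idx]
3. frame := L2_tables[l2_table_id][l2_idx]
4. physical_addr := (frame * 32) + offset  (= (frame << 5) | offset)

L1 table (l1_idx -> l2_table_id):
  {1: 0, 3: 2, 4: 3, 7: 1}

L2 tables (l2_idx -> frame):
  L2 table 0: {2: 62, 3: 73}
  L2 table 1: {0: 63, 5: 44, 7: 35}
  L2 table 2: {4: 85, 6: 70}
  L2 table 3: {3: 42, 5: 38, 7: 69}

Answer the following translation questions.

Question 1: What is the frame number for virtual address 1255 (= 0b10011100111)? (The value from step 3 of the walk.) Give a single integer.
Answer: 69

Derivation:
vaddr = 1255: l1_idx=4, l2_idx=7
L1[4] = 3; L2[3][7] = 69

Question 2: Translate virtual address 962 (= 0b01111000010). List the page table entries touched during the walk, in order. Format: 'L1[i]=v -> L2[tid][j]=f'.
Answer: L1[3]=2 -> L2[2][6]=70

Derivation:
vaddr = 962 = 0b01111000010
Split: l1_idx=3, l2_idx=6, offset=2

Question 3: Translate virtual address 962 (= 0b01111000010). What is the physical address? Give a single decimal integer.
Answer: 2242

Derivation:
vaddr = 962 = 0b01111000010
Split: l1_idx=3, l2_idx=6, offset=2
L1[3] = 2
L2[2][6] = 70
paddr = 70 * 32 + 2 = 2242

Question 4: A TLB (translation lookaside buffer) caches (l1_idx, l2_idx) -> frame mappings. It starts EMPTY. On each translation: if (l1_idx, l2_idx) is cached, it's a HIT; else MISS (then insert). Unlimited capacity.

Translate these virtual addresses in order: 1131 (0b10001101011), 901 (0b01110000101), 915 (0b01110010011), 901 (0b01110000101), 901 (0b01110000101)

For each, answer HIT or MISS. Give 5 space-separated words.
Answer: MISS MISS HIT HIT HIT

Derivation:
vaddr=1131: (4,3) not in TLB -> MISS, insert
vaddr=901: (3,4) not in TLB -> MISS, insert
vaddr=915: (3,4) in TLB -> HIT
vaddr=901: (3,4) in TLB -> HIT
vaddr=901: (3,4) in TLB -> HIT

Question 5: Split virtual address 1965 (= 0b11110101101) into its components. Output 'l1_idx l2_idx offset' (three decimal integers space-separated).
Answer: 7 5 13

Derivation:
vaddr = 1965 = 0b11110101101
  top 3 bits -> l1_idx = 7
  next 3 bits -> l2_idx = 5
  bottom 5 bits -> offset = 13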